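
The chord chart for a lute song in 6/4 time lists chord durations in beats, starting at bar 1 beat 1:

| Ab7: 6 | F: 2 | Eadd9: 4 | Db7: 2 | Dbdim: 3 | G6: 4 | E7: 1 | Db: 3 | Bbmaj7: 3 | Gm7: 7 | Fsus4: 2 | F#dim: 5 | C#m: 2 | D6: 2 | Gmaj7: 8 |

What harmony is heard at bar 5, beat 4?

Beat 4 of bar 5 is beat (5−1)×6 + 4 = 28 overall.
Running totals: Ab7 ends at 6, F ends at 8, Eadd9 ends at 12, Db7 ends at 14, Dbdim ends at 17, G6 ends at 21, E7 ends at 22, Db ends at 25, Bbmaj7 ends at 28.
Beat 28 falls within Bbmaj7.

Bbmaj7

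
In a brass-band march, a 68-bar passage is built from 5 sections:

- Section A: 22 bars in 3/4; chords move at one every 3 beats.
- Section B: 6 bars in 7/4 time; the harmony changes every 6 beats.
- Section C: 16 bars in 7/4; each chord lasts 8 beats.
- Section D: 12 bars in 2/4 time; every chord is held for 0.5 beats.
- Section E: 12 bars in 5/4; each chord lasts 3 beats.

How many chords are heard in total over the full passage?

A: 22·3 = 66 beats, 66/3 = 22 chords.
B: 6·7 = 42 beats, 42/6 = 7 chords.
C: 16·7 = 112 beats, 112/8 = 14 chords.
D: 12·2 = 24 beats, 24/0.5 = 48 chords.
E: 12·5 = 60 beats, 60/3 = 20 chords.
Total: 22 + 7 + 14 + 48 + 20 = 111.

111 chords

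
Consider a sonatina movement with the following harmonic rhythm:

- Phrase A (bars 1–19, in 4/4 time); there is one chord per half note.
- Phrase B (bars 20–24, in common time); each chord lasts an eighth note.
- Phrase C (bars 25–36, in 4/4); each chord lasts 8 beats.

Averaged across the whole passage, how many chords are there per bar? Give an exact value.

A: 19 × 4 = 76 beats ÷ 2 = 38 chords.
B: 5 × 4 = 20 beats ÷ 0.5 = 40 chords.
C: 12 × 4 = 48 beats ÷ 8 = 6 chords.
Overall: 84 chords over 36 bars → 84/36 = 7/3 chords per bar.

7/3 chords per bar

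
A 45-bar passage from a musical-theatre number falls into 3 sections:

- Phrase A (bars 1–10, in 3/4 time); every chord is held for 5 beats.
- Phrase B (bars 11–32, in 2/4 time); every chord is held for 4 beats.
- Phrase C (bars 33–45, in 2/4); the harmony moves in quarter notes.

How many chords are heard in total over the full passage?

43 chords

A has 30 beats and chords last 5 each, so 6 chords.
B has 44 beats and chords last 4 each, so 11 chords.
C has 26 beats and chords last 1 each, so 26 chords.
Total: 6 + 11 + 26 = 43.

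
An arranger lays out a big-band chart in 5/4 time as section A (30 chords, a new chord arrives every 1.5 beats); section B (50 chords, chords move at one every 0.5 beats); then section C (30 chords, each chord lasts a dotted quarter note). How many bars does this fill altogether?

23 bars

A: 30 × 1.5 = 45 beats = 9 bars.
B: 50 × 0.5 = 25 beats = 5 bars.
C: 30 × 1.5 = 45 beats = 9 bars.
Total: 9 + 5 + 9 = 23 bars.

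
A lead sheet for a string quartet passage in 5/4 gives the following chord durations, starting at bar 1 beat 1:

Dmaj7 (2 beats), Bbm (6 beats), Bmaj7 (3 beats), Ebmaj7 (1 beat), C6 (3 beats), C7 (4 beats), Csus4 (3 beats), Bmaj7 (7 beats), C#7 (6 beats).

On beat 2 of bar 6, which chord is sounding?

Beat 2 of bar 6 is beat (6−1)×5 + 2 = 27 overall.
Running totals: Dmaj7 ends at 2, Bbm ends at 8, Bmaj7 ends at 11, Ebmaj7 ends at 12, C6 ends at 15, C7 ends at 19, Csus4 ends at 22, Bmaj7 ends at 29.
Beat 27 falls within Bmaj7.

Bmaj7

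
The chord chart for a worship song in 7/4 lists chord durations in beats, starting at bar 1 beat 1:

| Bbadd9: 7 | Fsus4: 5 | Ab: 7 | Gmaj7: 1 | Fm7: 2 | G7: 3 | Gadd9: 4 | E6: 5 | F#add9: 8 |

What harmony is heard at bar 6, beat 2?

F#add9

Beat 2 of bar 6 is beat (6−1)×7 + 2 = 37 overall.
Running totals: Bbadd9 ends at 7, Fsus4 ends at 12, Ab ends at 19, Gmaj7 ends at 20, Fm7 ends at 22, G7 ends at 25, Gadd9 ends at 29, E6 ends at 34, F#add9 ends at 42.
Beat 37 falls within F#add9.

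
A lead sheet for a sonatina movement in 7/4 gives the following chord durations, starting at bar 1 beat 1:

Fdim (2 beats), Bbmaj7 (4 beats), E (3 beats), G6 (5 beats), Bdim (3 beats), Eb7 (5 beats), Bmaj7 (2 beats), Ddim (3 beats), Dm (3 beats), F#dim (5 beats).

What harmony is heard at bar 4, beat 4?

Beat 4 of bar 4 is beat (4−1)×7 + 4 = 25 overall.
Running totals: Fdim ends at 2, Bbmaj7 ends at 6, E ends at 9, G6 ends at 14, Bdim ends at 17, Eb7 ends at 22, Bmaj7 ends at 24, Ddim ends at 27.
Beat 25 falls within Ddim.

Ddim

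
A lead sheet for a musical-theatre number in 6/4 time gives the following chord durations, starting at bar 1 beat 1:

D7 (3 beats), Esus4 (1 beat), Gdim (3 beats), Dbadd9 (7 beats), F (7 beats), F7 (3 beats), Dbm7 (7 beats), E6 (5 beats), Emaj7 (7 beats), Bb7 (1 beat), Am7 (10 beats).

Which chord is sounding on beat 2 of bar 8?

Bb7

Beat 2 of bar 8 is beat (8−1)×6 + 2 = 44 overall.
Running totals: D7 ends at 3, Esus4 ends at 4, Gdim ends at 7, Dbadd9 ends at 14, F ends at 21, F7 ends at 24, Dbm7 ends at 31, E6 ends at 36, Emaj7 ends at 43, Bb7 ends at 44.
Beat 44 falls within Bb7.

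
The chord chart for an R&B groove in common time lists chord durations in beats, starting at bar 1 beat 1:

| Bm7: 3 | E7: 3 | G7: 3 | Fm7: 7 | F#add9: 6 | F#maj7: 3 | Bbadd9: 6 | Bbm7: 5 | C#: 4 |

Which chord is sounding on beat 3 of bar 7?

Bbadd9

Beat 3 of bar 7 is beat (7−1)×4 + 3 = 27 overall.
Running totals: Bm7 ends at 3, E7 ends at 6, G7 ends at 9, Fm7 ends at 16, F#add9 ends at 22, F#maj7 ends at 25, Bbadd9 ends at 31.
Beat 27 falls within Bbadd9.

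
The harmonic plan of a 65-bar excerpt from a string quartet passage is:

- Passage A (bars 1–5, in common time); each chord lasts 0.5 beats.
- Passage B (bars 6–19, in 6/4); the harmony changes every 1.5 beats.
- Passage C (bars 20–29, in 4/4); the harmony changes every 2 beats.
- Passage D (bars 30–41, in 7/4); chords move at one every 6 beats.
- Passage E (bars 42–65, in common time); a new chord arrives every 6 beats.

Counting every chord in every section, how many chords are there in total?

146 chords

A has 20 beats and chords last 0.5 each, so 40 chords.
B has 84 beats and chords last 1.5 each, so 56 chords.
C has 40 beats and chords last 2 each, so 20 chords.
D has 84 beats and chords last 6 each, so 14 chords.
E has 96 beats and chords last 6 each, so 16 chords.
Total: 40 + 56 + 20 + 14 + 16 = 146.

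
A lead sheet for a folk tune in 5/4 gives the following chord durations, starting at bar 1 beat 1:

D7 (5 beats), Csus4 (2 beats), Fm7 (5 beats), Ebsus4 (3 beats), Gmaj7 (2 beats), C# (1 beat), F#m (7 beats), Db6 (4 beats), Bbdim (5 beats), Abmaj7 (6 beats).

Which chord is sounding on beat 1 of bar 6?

Db6

Beat 1 of bar 6 is beat (6−1)×5 + 1 = 26 overall.
Running totals: D7 ends at 5, Csus4 ends at 7, Fm7 ends at 12, Ebsus4 ends at 15, Gmaj7 ends at 17, C# ends at 18, F#m ends at 25, Db6 ends at 29.
Beat 26 falls within Db6.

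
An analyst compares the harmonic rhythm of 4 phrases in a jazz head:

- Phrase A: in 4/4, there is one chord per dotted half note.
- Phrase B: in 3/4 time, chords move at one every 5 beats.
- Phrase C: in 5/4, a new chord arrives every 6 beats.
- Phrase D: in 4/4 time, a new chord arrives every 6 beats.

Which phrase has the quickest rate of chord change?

A: each chord is 3 beats in 4/4, so 4/3 per bar.
B: each chord is 5 beats in 3/4, so 0.6 per bar.
C: each chord is 6 beats in 5/4, so 5/6 per bar.
D: each chord is 6 beats in 4/4, so 2/3 per bar.
Fastest is A at 4/3 chords/bar.

Phrase A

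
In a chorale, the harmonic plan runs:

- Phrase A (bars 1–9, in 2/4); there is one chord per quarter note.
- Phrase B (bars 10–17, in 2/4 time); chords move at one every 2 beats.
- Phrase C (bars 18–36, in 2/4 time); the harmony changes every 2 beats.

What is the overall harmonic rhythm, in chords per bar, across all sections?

1.25 chords per bar

A: 9 bars of 2 beats is 18 beats; at 1 beat each that's 18 chords.
B: 8 bars of 2 beats is 16 beats; at 2 beats each that's 8 chords.
C: 19 bars of 2 beats is 38 beats; at 2 beats each that's 19 chords.
Overall: 45 chords over 36 bars → 45/36 = 1.25 chords per bar.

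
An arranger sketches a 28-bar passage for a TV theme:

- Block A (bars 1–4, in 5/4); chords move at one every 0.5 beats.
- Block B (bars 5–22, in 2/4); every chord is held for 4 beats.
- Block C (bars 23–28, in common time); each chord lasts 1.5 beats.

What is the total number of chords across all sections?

65 chords

A has 20 beats and chords last 0.5 each, so 40 chords.
B has 36 beats and chords last 4 each, so 9 chords.
C has 24 beats and chords last 1.5 each, so 16 chords.
Total: 40 + 9 + 16 = 65.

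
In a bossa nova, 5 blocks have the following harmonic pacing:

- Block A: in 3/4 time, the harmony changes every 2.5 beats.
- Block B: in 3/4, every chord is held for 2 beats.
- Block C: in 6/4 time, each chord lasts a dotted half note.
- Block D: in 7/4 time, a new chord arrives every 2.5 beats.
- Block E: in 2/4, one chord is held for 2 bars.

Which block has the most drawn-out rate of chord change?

Block E

A: 3/2.5 = 1.2 chords/bar.
B: 3/2 = 1.5 chords/bar.
C: 6/3 = 2 chords/bar.
D: 7/2.5 = 2.8 chords/bar.
E: 2/4 = 0.5 chords/bar.
Slowest is E at 0.5 chords/bar.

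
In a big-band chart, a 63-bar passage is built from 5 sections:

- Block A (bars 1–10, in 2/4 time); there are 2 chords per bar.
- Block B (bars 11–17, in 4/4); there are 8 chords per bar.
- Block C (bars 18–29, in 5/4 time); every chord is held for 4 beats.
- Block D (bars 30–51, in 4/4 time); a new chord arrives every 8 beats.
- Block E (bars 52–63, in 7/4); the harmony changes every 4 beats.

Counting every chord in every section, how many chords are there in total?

A has 20 beats and chords last 1 each, so 20 chords.
B has 28 beats and chords last 0.5 each, so 56 chords.
C has 60 beats and chords last 4 each, so 15 chords.
D has 88 beats and chords last 8 each, so 11 chords.
E has 84 beats and chords last 4 each, so 21 chords.
Total: 20 + 56 + 15 + 11 + 21 = 123.

123 chords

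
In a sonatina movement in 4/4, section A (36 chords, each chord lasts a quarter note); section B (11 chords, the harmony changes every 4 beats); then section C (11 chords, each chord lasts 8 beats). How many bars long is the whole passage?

A: 36 × 1 = 36 beats = 9 bars.
B: 11 × 4 = 44 beats = 11 bars.
C: 11 × 8 = 88 beats = 22 bars.
Total: 9 + 11 + 22 = 42 bars.

42 bars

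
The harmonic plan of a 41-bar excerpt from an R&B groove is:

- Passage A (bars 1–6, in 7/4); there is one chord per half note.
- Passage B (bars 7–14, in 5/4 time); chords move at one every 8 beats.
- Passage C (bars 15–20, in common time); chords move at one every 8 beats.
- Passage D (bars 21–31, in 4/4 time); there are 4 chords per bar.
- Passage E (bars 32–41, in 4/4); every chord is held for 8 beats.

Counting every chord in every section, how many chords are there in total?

78 chords

A has 42 beats and chords last 2 each, so 21 chords.
B has 40 beats and chords last 8 each, so 5 chords.
C has 24 beats and chords last 8 each, so 3 chords.
D has 44 beats and chords last 1 each, so 44 chords.
E has 40 beats and chords last 8 each, so 5 chords.
Total: 21 + 5 + 3 + 44 + 5 = 78.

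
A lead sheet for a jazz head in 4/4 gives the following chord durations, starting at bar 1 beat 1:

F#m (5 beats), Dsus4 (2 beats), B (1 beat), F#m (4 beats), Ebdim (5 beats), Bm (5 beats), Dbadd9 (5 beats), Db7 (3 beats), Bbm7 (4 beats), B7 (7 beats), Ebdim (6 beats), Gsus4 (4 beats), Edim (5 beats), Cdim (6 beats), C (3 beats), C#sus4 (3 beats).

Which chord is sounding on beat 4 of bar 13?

Edim

Beat 4 of bar 13 is beat (13−1)×4 + 4 = 52 overall.
Running totals: F#m ends at 5, Dsus4 ends at 7, B ends at 8, F#m ends at 12, Ebdim ends at 17, Bm ends at 22, Dbadd9 ends at 27, Db7 ends at 30, Bbm7 ends at 34, B7 ends at 41, Ebdim ends at 47, Gsus4 ends at 51, Edim ends at 56.
Beat 52 falls within Edim.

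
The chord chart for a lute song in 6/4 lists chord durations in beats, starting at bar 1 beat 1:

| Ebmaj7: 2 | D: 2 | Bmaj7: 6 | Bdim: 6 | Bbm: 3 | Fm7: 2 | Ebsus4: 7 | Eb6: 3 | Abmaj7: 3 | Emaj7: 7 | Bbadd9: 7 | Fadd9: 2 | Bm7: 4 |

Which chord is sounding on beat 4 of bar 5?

Beat 4 of bar 5 is beat (5−1)×6 + 4 = 28 overall.
Running totals: Ebmaj7 ends at 2, D ends at 4, Bmaj7 ends at 10, Bdim ends at 16, Bbm ends at 19, Fm7 ends at 21, Ebsus4 ends at 28.
Beat 28 falls within Ebsus4.

Ebsus4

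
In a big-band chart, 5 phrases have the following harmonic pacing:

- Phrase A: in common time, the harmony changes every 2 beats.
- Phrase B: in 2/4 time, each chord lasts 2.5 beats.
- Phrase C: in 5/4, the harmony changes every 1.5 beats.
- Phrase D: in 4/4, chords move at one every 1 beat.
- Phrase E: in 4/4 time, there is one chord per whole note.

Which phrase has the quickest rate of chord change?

A: 4 beats/bar ÷ 2 beats/chord = 2 chords/bar.
B: 2 beats/bar ÷ 2.5 beats/chord = 0.8 chords/bar.
C: 5 beats/bar ÷ 1.5 beats/chord = 10/3 chords/bar.
D: 4 beats/bar ÷ 1 beat/chord = 4 chords/bar.
E: 4 beats/bar ÷ 4 beats/chord = 1 chord/bar.
Fastest is D at 4 chords/bar.

Phrase D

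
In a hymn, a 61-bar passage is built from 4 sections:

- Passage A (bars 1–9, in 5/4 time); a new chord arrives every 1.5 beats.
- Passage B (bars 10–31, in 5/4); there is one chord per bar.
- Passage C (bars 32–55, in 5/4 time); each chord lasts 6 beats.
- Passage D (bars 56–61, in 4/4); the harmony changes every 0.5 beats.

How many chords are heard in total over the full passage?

120 chords

A has 45 beats and chords last 1.5 each, so 30 chords.
B has 110 beats and chords last 5 each, so 22 chords.
C has 120 beats and chords last 6 each, so 20 chords.
D has 24 beats and chords last 0.5 each, so 48 chords.
Total: 30 + 22 + 20 + 48 = 120.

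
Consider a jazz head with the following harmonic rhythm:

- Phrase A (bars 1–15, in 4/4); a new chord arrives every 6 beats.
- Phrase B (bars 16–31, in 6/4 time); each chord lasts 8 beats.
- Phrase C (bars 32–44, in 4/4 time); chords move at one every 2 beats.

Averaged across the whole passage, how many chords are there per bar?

A: 15 bars of 4 beats is 60 beats; at 6 beats each that's 10 chords.
B: 16 bars of 6 beats is 96 beats; at 8 beats each that's 12 chords.
C: 13 bars of 4 beats is 52 beats; at 2 beats each that's 26 chords.
Overall: 48 chords over 44 bars → 48/44 = 12/11 chords per bar.

12/11 chords per bar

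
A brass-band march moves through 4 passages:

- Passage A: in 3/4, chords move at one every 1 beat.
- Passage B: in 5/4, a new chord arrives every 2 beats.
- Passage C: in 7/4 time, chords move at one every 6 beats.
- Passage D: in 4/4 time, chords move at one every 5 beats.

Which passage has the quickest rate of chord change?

Passage A

A: 3/1 = 3 chords/bar.
B: 5/2 = 2.5 chords/bar.
C: 7/6 = 7/6 chords/bar.
D: 4/5 = 0.8 chords/bar.
Fastest is A at 3 chords/bar.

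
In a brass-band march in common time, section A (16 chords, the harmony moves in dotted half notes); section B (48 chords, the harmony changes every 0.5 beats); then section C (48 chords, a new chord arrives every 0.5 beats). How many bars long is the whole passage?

24 bars

A: 16 × 3 = 48 beats = 12 bars.
B: 48 × 0.5 = 24 beats = 6 bars.
C: 48 × 0.5 = 24 beats = 6 bars.
Total: 12 + 6 + 6 = 24 bars.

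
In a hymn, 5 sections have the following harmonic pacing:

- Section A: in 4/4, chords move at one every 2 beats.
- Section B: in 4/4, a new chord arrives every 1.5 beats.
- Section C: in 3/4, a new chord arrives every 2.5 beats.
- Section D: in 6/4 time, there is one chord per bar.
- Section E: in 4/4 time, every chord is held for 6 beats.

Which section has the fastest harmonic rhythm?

Section B

A: 4 beats/bar ÷ 2 beats/chord = 2 chords/bar.
B: 4 beats/bar ÷ 1.5 beats/chord = 8/3 chords/bar.
C: 3 beats/bar ÷ 2.5 beats/chord = 1.2 chords/bar.
D: 6 beats/bar ÷ 6 beats/chord = 1 chord/bar.
E: 4 beats/bar ÷ 6 beats/chord = 2/3 chords/bar.
Fastest is B at 8/3 chords/bar.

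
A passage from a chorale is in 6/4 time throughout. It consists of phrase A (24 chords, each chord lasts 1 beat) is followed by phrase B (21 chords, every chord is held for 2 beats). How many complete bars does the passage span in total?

A: 24 × 1 = 24 beats = 4 bars.
B: 21 × 2 = 42 beats = 7 bars.
Total: 4 + 7 = 11 bars.

11 bars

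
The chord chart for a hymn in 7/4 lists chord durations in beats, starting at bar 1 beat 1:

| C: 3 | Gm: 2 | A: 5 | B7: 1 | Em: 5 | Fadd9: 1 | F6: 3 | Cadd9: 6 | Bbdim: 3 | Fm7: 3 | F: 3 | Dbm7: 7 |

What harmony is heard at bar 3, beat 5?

Beat 5 of bar 3 is beat (3−1)×7 + 5 = 19 overall.
Running totals: C ends at 3, Gm ends at 5, A ends at 10, B7 ends at 11, Em ends at 16, Fadd9 ends at 17, F6 ends at 20.
Beat 19 falls within F6.

F6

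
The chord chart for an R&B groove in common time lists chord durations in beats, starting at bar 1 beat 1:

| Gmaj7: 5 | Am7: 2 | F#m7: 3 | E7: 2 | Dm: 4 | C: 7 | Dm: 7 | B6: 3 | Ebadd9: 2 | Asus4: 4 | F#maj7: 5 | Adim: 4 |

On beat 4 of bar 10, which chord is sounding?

Beat 4 of bar 10 is beat (10−1)×4 + 4 = 40 overall.
Running totals: Gmaj7 ends at 5, Am7 ends at 7, F#m7 ends at 10, E7 ends at 12, Dm ends at 16, C ends at 23, Dm ends at 30, B6 ends at 33, Ebadd9 ends at 35, Asus4 ends at 39, F#maj7 ends at 44.
Beat 40 falls within F#maj7.

F#maj7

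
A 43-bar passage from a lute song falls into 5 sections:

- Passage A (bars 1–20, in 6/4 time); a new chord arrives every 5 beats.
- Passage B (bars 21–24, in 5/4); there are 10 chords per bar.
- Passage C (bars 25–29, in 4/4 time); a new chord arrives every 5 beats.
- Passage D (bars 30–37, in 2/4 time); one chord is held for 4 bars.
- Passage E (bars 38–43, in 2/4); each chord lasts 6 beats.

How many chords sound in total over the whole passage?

A: 20·6 = 120 beats, 120/5 = 24 chords.
B: 4·5 = 20 beats, 20/0.5 = 40 chords.
C: 5·4 = 20 beats, 20/5 = 4 chords.
D: 8·2 = 16 beats, 16/8 = 2 chords.
E: 6·2 = 12 beats, 12/6 = 2 chords.
Total: 24 + 40 + 4 + 2 + 2 = 72.

72 chords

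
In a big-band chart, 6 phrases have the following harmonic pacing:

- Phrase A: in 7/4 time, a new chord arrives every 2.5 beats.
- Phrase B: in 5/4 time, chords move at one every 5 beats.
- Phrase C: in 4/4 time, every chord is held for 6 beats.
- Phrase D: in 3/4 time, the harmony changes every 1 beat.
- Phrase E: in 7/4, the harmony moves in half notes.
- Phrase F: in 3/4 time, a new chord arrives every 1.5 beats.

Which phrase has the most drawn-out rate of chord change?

A: 7/2.5 = 2.8 chords/bar.
B: 5/5 = 1 chord/bar.
C: 4/6 = 2/3 chords/bar.
D: 3/1 = 3 chords/bar.
E: 7/2 = 3.5 chords/bar.
F: 3/1.5 = 2 chords/bar.
Slowest is C at 2/3 chords/bar.

Phrase C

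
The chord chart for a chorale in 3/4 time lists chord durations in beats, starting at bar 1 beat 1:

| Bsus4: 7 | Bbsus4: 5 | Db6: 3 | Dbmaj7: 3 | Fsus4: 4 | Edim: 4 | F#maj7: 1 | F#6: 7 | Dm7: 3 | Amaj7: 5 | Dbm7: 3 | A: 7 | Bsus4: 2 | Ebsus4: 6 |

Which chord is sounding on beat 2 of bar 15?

Dbm7

Beat 2 of bar 15 is beat (15−1)×3 + 2 = 44 overall.
Running totals: Bsus4 ends at 7, Bbsus4 ends at 12, Db6 ends at 15, Dbmaj7 ends at 18, Fsus4 ends at 22, Edim ends at 26, F#maj7 ends at 27, F#6 ends at 34, Dm7 ends at 37, Amaj7 ends at 42, Dbm7 ends at 45.
Beat 44 falls within Dbm7.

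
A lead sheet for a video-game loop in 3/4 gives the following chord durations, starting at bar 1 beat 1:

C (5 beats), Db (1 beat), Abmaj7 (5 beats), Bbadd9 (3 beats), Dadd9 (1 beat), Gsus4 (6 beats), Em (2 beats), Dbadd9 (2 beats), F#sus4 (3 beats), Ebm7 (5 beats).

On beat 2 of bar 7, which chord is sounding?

Beat 2 of bar 7 is beat (7−1)×3 + 2 = 20 overall.
Running totals: C ends at 5, Db ends at 6, Abmaj7 ends at 11, Bbadd9 ends at 14, Dadd9 ends at 15, Gsus4 ends at 21.
Beat 20 falls within Gsus4.

Gsus4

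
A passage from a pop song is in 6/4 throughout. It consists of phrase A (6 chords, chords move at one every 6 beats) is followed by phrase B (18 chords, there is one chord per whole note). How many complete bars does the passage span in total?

18 bars

A: 6 × 6 = 36 beats = 6 bars.
B: 18 × 4 = 72 beats = 12 bars.
Total: 6 + 12 = 18 bars.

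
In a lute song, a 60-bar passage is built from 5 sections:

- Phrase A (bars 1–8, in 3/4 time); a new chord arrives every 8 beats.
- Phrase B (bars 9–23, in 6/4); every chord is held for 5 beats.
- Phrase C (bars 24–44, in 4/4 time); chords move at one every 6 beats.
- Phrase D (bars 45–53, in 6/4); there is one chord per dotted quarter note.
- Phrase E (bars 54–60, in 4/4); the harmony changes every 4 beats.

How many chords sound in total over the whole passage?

A has 24 beats and chords last 8 each, so 3 chords.
B has 90 beats and chords last 5 each, so 18 chords.
C has 84 beats and chords last 6 each, so 14 chords.
D has 54 beats and chords last 1.5 each, so 36 chords.
E has 28 beats and chords last 4 each, so 7 chords.
Total: 3 + 18 + 14 + 36 + 7 = 78.

78 chords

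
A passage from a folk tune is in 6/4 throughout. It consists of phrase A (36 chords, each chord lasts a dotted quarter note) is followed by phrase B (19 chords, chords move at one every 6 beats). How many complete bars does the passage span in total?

A: 36 × 1.5 = 54 beats = 9 bars.
B: 19 × 6 = 114 beats = 19 bars.
Total: 9 + 19 = 28 bars.

28 bars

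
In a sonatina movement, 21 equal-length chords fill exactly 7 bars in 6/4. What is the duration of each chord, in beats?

7 bars × 6 beats/bar = 42 beats total.
42 beats ÷ 21 chords = 2 beats per chord.
(That is a half note.)

2 beats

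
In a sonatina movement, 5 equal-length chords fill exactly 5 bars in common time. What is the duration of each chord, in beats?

5 bars × 4 beats/bar = 20 beats total.
20 beats ÷ 5 chords = 4 beats per chord.
(That is a whole note.)

4 beats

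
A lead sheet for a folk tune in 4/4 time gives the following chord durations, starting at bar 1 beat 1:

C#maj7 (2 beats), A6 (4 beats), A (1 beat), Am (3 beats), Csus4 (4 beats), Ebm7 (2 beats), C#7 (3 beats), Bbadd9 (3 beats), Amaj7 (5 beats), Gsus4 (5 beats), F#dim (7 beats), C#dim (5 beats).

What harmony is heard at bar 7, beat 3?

Amaj7

Beat 3 of bar 7 is beat (7−1)×4 + 3 = 27 overall.
Running totals: C#maj7 ends at 2, A6 ends at 6, A ends at 7, Am ends at 10, Csus4 ends at 14, Ebm7 ends at 16, C#7 ends at 19, Bbadd9 ends at 22, Amaj7 ends at 27.
Beat 27 falls within Amaj7.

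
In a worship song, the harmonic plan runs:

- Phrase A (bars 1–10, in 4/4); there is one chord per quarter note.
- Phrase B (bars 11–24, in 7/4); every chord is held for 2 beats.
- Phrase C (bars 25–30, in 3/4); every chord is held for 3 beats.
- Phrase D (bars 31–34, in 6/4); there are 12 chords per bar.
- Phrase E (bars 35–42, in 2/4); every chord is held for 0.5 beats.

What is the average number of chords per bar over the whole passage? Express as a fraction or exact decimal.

A: 10 bars of 4 beats is 40 beats; at 1 beat each that's 40 chords.
B: 14 bars of 7 beats is 98 beats; at 2 beats each that's 49 chords.
C: 6 bars of 3 beats is 18 beats; at 3 beats each that's 6 chords.
D: 4 bars of 6 beats is 24 beats; at 0.5 beats each that's 48 chords.
E: 8 bars of 2 beats is 16 beats; at 0.5 beats each that's 32 chords.
Overall: 175 chords over 42 bars → 175/42 = 25/6 chords per bar.

25/6 chords per bar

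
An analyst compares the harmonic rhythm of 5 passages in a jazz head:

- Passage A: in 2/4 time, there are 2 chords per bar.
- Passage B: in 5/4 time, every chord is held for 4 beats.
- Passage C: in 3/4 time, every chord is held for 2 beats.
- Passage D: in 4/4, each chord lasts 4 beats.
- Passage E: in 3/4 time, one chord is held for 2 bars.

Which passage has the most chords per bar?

Passage A

A: 2 beats/bar ÷ 1 beat/chord = 2 chords/bar.
B: 5 beats/bar ÷ 4 beats/chord = 1.25 chords/bar.
C: 3 beats/bar ÷ 2 beats/chord = 1.5 chords/bar.
D: 4 beats/bar ÷ 4 beats/chord = 1 chord/bar.
E: 3 beats/bar ÷ 6 beats/chord = 0.5 chords/bar.
Fastest is A at 2 chords/bar.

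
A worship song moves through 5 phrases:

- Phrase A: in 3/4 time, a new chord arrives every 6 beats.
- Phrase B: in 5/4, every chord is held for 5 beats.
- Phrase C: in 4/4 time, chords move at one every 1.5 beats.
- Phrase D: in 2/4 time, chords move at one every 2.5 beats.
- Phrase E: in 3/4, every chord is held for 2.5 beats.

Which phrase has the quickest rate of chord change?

A: each chord is 6 beats in 3/4, so 0.5 per bar.
B: each chord is 5 beats in 5/4, so 1 per bar.
C: each chord is 1.5 beats in 4/4, so 8/3 per bar.
D: each chord is 2.5 beats in 2/4, so 0.8 per bar.
E: each chord is 2.5 beats in 3/4, so 1.2 per bar.
Fastest is C at 8/3 chords/bar.

Phrase C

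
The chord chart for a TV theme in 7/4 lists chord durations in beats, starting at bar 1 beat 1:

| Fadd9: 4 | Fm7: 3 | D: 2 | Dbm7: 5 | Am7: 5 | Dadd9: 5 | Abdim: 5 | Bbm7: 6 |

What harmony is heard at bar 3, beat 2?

Beat 2 of bar 3 is beat (3−1)×7 + 2 = 16 overall.
Running totals: Fadd9 ends at 4, Fm7 ends at 7, D ends at 9, Dbm7 ends at 14, Am7 ends at 19.
Beat 16 falls within Am7.

Am7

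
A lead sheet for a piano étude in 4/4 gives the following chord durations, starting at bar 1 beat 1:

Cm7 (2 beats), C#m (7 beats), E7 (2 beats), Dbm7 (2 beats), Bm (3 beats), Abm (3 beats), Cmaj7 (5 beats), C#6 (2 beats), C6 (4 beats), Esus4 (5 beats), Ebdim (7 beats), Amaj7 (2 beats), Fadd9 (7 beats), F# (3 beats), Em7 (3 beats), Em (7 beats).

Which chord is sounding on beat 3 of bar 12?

Beat 3 of bar 12 is beat (12−1)×4 + 3 = 47 overall.
Running totals: Cm7 ends at 2, C#m ends at 9, E7 ends at 11, Dbm7 ends at 13, Bm ends at 16, Abm ends at 19, Cmaj7 ends at 24, C#6 ends at 26, C6 ends at 30, Esus4 ends at 35, Ebdim ends at 42, Amaj7 ends at 44, Fadd9 ends at 51.
Beat 47 falls within Fadd9.

Fadd9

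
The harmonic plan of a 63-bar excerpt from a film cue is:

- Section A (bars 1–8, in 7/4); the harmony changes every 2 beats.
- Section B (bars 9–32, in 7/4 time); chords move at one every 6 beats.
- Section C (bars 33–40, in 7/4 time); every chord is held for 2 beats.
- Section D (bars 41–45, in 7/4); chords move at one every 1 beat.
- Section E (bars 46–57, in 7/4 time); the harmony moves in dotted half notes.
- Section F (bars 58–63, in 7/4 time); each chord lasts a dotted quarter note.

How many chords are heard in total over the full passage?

A: 8 bars × 7 beats = 56 beats; 2 beats/chord → 28 chords.
B: 24 bars × 7 beats = 168 beats; 6 beats/chord → 28 chords.
C: 8 bars × 7 beats = 56 beats; 2 beats/chord → 28 chords.
D: 5 bars × 7 beats = 35 beats; 1 beat/chord → 35 chords.
E: 12 bars × 7 beats = 84 beats; 3 beats/chord → 28 chords.
F: 6 bars × 7 beats = 42 beats; 1.5 beats/chord → 28 chords.
Total: 28 + 28 + 28 + 35 + 28 + 28 = 175.

175 chords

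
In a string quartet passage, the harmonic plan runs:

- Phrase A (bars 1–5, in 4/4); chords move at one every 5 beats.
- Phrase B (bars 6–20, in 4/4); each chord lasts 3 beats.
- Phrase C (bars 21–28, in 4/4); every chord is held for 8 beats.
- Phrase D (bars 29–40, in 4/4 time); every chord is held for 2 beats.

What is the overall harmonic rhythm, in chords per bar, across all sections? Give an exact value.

A: 5 × 4 = 20 beats ÷ 5 = 4 chords.
B: 15 × 4 = 60 beats ÷ 3 = 20 chords.
C: 8 × 4 = 32 beats ÷ 8 = 4 chords.
D: 12 × 4 = 48 beats ÷ 2 = 24 chords.
Overall: 52 chords over 40 bars → 52/40 = 1.3 chords per bar.

1.3 chords per bar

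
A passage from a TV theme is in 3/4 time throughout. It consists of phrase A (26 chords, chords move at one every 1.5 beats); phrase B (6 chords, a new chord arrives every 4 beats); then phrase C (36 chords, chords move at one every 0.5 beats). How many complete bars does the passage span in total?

A: 26 × 1.5 = 39 beats = 13 bars.
B: 6 × 4 = 24 beats = 8 bars.
C: 36 × 0.5 = 18 beats = 6 bars.
Total: 13 + 8 + 6 = 27 bars.

27 bars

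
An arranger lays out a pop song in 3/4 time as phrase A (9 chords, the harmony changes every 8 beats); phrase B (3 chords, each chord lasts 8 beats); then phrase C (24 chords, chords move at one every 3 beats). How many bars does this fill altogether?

A: 9 × 8 = 72 beats = 24 bars.
B: 3 × 8 = 24 beats = 8 bars.
C: 24 × 3 = 72 beats = 24 bars.
Total: 24 + 8 + 24 = 56 bars.

56 bars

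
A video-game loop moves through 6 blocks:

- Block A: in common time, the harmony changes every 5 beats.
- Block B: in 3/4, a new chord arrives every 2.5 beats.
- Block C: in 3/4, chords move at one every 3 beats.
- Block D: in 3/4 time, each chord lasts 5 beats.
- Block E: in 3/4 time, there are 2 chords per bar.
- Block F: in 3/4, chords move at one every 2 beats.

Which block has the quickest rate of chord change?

Block E

A: 4/5 = 0.8 chords/bar.
B: 3/2.5 = 1.2 chords/bar.
C: 3/3 = 1 chord/bar.
D: 3/5 = 0.6 chords/bar.
E: 3/1.5 = 2 chords/bar.
F: 3/2 = 1.5 chords/bar.
Fastest is E at 2 chords/bar.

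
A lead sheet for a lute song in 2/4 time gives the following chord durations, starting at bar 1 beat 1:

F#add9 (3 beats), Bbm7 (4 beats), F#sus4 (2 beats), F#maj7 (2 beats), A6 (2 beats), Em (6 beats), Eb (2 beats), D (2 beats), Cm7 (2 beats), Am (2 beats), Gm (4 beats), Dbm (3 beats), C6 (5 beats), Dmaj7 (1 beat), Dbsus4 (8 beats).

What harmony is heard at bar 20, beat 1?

Beat 1 of bar 20 is beat (20−1)×2 + 1 = 39 overall.
Running totals: F#add9 ends at 3, Bbm7 ends at 7, F#sus4 ends at 9, F#maj7 ends at 11, A6 ends at 13, Em ends at 19, Eb ends at 21, D ends at 23, Cm7 ends at 25, Am ends at 27, Gm ends at 31, Dbm ends at 34, C6 ends at 39.
Beat 39 falls within C6.

C6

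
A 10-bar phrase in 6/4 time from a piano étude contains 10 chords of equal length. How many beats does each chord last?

6 beats

10 bars × 6 beats/bar = 60 beats total.
60 beats ÷ 10 chords = 6 beats per chord.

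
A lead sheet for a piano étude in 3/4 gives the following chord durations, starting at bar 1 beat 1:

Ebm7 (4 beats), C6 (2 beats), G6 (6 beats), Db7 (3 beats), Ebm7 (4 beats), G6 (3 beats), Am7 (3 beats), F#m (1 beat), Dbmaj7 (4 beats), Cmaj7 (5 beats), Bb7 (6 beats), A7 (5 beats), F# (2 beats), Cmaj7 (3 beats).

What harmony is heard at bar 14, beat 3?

Beat 3 of bar 14 is beat (14−1)×3 + 3 = 42 overall.
Running totals: Ebm7 ends at 4, C6 ends at 6, G6 ends at 12, Db7 ends at 15, Ebm7 ends at 19, G6 ends at 22, Am7 ends at 25, F#m ends at 26, Dbmaj7 ends at 30, Cmaj7 ends at 35, Bb7 ends at 41, A7 ends at 46.
Beat 42 falls within A7.

A7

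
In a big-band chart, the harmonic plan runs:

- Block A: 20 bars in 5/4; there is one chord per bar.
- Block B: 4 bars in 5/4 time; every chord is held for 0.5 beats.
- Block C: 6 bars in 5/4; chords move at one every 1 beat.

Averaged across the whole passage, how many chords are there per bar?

A: 20 bars of 5 beats is 100 beats; at 5 beats each that's 20 chords.
B: 4 bars of 5 beats is 20 beats; at 0.5 beats each that's 40 chords.
C: 6 bars of 5 beats is 30 beats; at 1 beat each that's 30 chords.
Overall: 90 chords over 30 bars → 90/30 = 3 chords per bar.

3 chords per bar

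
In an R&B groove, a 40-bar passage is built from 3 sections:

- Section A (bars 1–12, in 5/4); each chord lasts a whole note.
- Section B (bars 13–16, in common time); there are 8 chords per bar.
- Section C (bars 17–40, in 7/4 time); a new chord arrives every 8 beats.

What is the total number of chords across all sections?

68 chords

A: 12·5 = 60 beats, 60/4 = 15 chords.
B: 4·4 = 16 beats, 16/0.5 = 32 chords.
C: 24·7 = 168 beats, 168/8 = 21 chords.
Total: 15 + 32 + 21 = 68.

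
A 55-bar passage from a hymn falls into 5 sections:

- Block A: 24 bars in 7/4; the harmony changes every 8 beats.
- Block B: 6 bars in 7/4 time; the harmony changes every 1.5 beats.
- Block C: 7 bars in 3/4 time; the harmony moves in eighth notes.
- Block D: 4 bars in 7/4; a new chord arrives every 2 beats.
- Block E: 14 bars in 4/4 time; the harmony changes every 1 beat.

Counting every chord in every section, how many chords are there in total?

A: 24·7 = 168 beats, 168/8 = 21 chords.
B: 6·7 = 42 beats, 42/1.5 = 28 chords.
C: 7·3 = 21 beats, 21/0.5 = 42 chords.
D: 4·7 = 28 beats, 28/2 = 14 chords.
E: 14·4 = 56 beats, 56/1 = 56 chords.
Total: 21 + 28 + 42 + 14 + 56 = 161.

161 chords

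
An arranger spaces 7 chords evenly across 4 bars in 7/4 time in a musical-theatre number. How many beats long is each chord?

4 bars × 7 beats/bar = 28 beats total.
28 beats ÷ 7 chords = 4 beats per chord.
(That is a whole note.)

4 beats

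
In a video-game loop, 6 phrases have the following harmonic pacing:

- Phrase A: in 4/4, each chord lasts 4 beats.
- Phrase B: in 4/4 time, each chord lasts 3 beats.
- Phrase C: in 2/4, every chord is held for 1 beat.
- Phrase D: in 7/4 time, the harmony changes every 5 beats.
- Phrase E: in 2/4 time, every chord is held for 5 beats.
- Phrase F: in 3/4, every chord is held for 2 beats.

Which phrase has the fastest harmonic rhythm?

Phrase C

A: 4/4 = 1 chord/bar.
B: 4/3 = 4/3 chords/bar.
C: 2/1 = 2 chords/bar.
D: 7/5 = 1.4 chords/bar.
E: 2/5 = 0.4 chords/bar.
F: 3/2 = 1.5 chords/bar.
Fastest is C at 2 chords/bar.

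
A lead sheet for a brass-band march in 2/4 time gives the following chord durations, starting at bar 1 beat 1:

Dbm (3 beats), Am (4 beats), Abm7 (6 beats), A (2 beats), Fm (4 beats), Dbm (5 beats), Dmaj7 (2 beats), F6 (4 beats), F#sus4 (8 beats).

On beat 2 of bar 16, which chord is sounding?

F#sus4

Beat 2 of bar 16 is beat (16−1)×2 + 2 = 32 overall.
Running totals: Dbm ends at 3, Am ends at 7, Abm7 ends at 13, A ends at 15, Fm ends at 19, Dbm ends at 24, Dmaj7 ends at 26, F6 ends at 30, F#sus4 ends at 38.
Beat 32 falls within F#sus4.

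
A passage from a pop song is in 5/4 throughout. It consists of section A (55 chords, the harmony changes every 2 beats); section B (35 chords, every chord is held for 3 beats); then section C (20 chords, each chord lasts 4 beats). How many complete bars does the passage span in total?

A: 55 × 2 = 110 beats = 22 bars.
B: 35 × 3 = 105 beats = 21 bars.
C: 20 × 4 = 80 beats = 16 bars.
Total: 22 + 21 + 16 = 59 bars.

59 bars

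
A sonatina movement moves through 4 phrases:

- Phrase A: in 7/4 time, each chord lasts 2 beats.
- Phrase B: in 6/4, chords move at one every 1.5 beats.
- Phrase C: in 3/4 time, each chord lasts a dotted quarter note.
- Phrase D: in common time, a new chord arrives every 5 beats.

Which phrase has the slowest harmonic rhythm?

A: 7/2 = 3.5 chords/bar.
B: 6/1.5 = 4 chords/bar.
C: 3/1.5 = 2 chords/bar.
D: 4/5 = 0.8 chords/bar.
Slowest is D at 0.8 chords/bar.

Phrase D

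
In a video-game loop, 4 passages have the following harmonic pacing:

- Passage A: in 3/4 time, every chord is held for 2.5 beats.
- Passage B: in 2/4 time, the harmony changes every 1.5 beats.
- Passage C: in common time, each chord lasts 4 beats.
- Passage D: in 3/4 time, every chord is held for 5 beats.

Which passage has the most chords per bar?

Passage B

A: each chord is 2.5 beats in 3/4, so 1.2 per bar.
B: each chord is 1.5 beats in 2/4, so 4/3 per bar.
C: each chord is 4 beats in 4/4, so 1 per bar.
D: each chord is 5 beats in 3/4, so 0.6 per bar.
Fastest is B at 4/3 chords/bar.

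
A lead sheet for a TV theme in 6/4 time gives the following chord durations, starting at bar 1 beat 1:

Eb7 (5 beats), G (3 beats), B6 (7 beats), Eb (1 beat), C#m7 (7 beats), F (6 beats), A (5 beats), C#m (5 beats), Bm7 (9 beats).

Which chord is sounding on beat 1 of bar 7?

Beat 1 of bar 7 is beat (7−1)×6 + 1 = 37 overall.
Running totals: Eb7 ends at 5, G ends at 8, B6 ends at 15, Eb ends at 16, C#m7 ends at 23, F ends at 29, A ends at 34, C#m ends at 39.
Beat 37 falls within C#m.

C#m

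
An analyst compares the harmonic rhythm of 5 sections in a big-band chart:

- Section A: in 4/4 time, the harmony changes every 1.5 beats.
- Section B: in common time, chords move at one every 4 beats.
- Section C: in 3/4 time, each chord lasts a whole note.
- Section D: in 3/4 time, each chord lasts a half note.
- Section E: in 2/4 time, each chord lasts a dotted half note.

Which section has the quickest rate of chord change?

Section A

A: 4 beats/bar ÷ 1.5 beats/chord = 8/3 chords/bar.
B: 4 beats/bar ÷ 4 beats/chord = 1 chord/bar.
C: 3 beats/bar ÷ 4 beats/chord = 0.75 chords/bar.
D: 3 beats/bar ÷ 2 beats/chord = 1.5 chords/bar.
E: 2 beats/bar ÷ 3 beats/chord = 2/3 chords/bar.
Fastest is A at 8/3 chords/bar.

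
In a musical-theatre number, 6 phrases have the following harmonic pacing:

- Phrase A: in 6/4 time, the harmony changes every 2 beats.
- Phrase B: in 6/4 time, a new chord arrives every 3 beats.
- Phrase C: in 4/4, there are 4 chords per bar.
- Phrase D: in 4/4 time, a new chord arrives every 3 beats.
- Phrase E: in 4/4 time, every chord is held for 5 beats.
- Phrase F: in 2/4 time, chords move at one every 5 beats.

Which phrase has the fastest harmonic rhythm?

A: each chord is 2 beats in 6/4, so 3 per bar.
B: each chord is 3 beats in 6/4, so 2 per bar.
C: each chord is 1 beat in 4/4, so 4 per bar.
D: each chord is 3 beats in 4/4, so 4/3 per bar.
E: each chord is 5 beats in 4/4, so 0.8 per bar.
F: each chord is 5 beats in 2/4, so 0.4 per bar.
Fastest is C at 4 chords/bar.

Phrase C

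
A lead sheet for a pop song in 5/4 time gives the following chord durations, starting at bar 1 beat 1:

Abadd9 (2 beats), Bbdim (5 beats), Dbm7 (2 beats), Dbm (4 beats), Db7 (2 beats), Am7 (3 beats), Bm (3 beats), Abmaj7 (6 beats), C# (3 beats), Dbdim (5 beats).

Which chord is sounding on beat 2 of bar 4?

Am7

Beat 2 of bar 4 is beat (4−1)×5 + 2 = 17 overall.
Running totals: Abadd9 ends at 2, Bbdim ends at 7, Dbm7 ends at 9, Dbm ends at 13, Db7 ends at 15, Am7 ends at 18.
Beat 17 falls within Am7.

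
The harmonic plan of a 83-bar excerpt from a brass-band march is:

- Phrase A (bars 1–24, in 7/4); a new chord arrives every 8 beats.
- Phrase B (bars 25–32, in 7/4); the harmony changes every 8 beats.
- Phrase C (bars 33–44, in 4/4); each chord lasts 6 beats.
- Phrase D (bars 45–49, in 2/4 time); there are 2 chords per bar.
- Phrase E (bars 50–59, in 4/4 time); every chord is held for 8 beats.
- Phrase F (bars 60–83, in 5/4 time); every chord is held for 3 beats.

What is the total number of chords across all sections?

91 chords

A: 24 bars × 7 beats = 168 beats; 8 beats/chord → 21 chords.
B: 8 bars × 7 beats = 56 beats; 8 beats/chord → 7 chords.
C: 12 bars × 4 beats = 48 beats; 6 beats/chord → 8 chords.
D: 5 bars × 2 beats = 10 beats; 1 beat/chord → 10 chords.
E: 10 bars × 4 beats = 40 beats; 8 beats/chord → 5 chords.
F: 24 bars × 5 beats = 120 beats; 3 beats/chord → 40 chords.
Total: 21 + 7 + 8 + 10 + 5 + 40 = 91.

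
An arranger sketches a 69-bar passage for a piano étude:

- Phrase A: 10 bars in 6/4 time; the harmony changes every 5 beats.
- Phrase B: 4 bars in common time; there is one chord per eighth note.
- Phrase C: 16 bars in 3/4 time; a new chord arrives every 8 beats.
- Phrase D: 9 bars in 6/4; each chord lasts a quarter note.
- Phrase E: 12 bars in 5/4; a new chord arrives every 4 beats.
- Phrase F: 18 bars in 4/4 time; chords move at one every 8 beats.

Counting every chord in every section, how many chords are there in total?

A has 60 beats and chords last 5 each, so 12 chords.
B has 16 beats and chords last 0.5 each, so 32 chords.
C has 48 beats and chords last 8 each, so 6 chords.
D has 54 beats and chords last 1 each, so 54 chords.
E has 60 beats and chords last 4 each, so 15 chords.
F has 72 beats and chords last 8 each, so 9 chords.
Total: 12 + 32 + 6 + 54 + 15 + 9 = 128.

128 chords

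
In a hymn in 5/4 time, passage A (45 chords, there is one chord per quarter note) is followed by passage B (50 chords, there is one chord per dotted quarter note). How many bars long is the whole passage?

A: 45 × 1 = 45 beats = 9 bars.
B: 50 × 1.5 = 75 beats = 15 bars.
Total: 9 + 15 = 24 bars.

24 bars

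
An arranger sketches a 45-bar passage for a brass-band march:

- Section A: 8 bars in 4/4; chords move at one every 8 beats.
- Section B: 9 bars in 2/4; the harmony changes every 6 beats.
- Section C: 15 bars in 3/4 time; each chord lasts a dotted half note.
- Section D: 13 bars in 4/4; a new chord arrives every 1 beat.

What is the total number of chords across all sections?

A has 32 beats and chords last 8 each, so 4 chords.
B has 18 beats and chords last 6 each, so 3 chords.
C has 45 beats and chords last 3 each, so 15 chords.
D has 52 beats and chords last 1 each, so 52 chords.
Total: 4 + 3 + 15 + 52 = 74.

74 chords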